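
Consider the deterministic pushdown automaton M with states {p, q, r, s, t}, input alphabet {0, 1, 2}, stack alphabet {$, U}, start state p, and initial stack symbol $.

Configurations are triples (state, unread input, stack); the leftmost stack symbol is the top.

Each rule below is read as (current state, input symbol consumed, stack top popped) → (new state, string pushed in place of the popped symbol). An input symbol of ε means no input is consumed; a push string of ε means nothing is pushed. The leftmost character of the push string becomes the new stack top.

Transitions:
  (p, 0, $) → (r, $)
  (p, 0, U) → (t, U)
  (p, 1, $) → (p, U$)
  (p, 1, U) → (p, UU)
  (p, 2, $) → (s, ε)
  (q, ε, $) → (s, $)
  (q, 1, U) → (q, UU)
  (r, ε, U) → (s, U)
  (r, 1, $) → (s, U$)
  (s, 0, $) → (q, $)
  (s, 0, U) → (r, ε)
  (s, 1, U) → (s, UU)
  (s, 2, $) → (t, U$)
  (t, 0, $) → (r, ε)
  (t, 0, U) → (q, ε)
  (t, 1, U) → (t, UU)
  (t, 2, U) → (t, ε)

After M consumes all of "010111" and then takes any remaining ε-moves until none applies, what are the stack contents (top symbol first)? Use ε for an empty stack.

UUU$

(p, 010111, $) ⊢ (r, 10111, $) ⊢ (s, 0111, U$) ⊢ (r, 111, $) ⊢ (s, 11, U$) ⊢ (s, 1, UU$) ⊢ (s, ε, UUU$)
All input consumed in state s with stack UUU$.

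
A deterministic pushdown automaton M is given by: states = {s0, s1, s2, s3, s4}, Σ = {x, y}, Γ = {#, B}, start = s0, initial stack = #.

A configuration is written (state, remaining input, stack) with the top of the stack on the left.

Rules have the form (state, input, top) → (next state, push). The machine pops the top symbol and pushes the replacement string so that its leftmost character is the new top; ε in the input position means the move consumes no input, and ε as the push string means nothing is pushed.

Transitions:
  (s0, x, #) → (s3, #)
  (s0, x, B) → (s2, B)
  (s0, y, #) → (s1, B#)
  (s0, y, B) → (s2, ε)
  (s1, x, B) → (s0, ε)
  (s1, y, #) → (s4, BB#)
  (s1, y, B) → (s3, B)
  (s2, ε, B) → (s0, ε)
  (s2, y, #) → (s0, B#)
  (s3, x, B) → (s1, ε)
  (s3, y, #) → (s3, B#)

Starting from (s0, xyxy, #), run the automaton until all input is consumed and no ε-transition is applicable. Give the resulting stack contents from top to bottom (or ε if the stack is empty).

BB#

(s0, xyxy, #)
  read x, top #: go to s3, push # → (s3, yxy, #)
  read y, top #: go to s3, push B# → (s3, xy, B#)
  read x, top B: go to s1, push ε → (s1, y, #)
  read y, top #: go to s4, push BB# → (s4, ε, BB#)
All input consumed in state s4 with stack BB#.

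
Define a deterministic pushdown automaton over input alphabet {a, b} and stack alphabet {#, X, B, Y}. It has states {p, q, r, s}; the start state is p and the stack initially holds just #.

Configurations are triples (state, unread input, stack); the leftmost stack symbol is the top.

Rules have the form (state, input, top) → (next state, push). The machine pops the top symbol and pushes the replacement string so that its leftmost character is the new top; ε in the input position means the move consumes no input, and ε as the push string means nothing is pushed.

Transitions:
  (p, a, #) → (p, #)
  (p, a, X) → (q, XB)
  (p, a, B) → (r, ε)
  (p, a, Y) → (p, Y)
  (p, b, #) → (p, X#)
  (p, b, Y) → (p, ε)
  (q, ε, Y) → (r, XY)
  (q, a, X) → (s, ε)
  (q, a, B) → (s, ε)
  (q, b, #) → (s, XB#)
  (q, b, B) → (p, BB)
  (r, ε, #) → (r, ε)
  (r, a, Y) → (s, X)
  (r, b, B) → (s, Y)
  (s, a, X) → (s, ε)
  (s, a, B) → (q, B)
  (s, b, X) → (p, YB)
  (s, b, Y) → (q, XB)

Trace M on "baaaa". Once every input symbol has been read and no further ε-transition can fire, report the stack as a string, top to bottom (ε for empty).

#

(p, baaaa, #) ⊢ (p, aaaa, X#) ⊢ (q, aaa, XB#) ⊢ (s, aa, B#) ⊢ (q, a, B#) ⊢ (s, ε, #)
All input consumed in state s with stack #.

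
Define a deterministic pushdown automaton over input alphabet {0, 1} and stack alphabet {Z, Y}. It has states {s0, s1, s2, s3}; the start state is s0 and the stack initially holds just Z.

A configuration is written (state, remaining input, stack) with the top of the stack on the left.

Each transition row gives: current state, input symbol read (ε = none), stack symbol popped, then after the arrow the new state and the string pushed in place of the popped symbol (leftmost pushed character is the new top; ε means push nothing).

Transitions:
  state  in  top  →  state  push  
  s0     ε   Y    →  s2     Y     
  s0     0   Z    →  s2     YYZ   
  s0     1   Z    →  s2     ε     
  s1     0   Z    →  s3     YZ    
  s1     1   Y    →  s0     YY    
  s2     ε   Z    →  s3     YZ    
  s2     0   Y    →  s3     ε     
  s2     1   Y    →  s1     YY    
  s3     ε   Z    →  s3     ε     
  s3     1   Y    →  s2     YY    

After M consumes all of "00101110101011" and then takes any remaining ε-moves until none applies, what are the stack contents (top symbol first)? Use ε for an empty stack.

YYYYYZ

(s0, 00101110101011, Z) ⊢ (s2, 0101110101011, YYZ) ⊢ (s3, 101110101011, YZ) ⊢ (s2, 01110101011, YYZ) ⊢ (s3, 1110101011, YZ) ⊢ (s2, 110101011, YYZ) ⊢ (s1, 10101011, YYYZ) ⊢ (s0, 0101011, YYYYZ) ⊢ (s2, 0101011, YYYYZ) ⊢ (s3, 101011, YYYZ) ⊢ (s2, 01011, YYYYZ) ⊢ (s3, 1011, YYYZ) ⊢ (s2, 011, YYYYZ) ⊢ (s3, 11, YYYZ) ⊢ (s2, 1, YYYYZ) ⊢ (s1, ε, YYYYYZ)
All input consumed in state s1 with stack YYYYYZ.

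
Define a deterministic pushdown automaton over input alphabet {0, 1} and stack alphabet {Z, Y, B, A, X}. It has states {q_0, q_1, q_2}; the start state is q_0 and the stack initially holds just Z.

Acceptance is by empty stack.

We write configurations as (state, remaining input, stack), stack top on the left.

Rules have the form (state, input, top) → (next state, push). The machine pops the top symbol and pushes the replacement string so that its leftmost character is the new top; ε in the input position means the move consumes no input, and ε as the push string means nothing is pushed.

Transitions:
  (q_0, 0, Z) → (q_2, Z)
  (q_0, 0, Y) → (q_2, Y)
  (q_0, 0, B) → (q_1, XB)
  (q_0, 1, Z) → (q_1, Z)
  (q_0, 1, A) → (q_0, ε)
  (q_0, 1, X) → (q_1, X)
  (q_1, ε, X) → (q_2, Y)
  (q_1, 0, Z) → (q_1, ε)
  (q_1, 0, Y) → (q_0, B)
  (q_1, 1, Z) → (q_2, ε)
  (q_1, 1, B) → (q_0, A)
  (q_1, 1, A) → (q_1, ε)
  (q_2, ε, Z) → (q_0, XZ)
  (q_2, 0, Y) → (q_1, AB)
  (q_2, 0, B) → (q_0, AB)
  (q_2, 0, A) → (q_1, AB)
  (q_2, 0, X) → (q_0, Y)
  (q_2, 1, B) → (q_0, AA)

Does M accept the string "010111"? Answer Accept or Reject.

(q_0, 010111, Z)
  read 0, top Z: go to q_2, push Z → (q_2, 10111, Z)
  ε-move, top Z: go to q_0, push XZ → (q_0, 10111, XZ)
  read 1, top X: go to q_1, push X → (q_1, 0111, XZ)
  ε-move, top X: go to q_2, push Y → (q_2, 0111, YZ)
  read 0, top Y: go to q_1, push AB → (q_1, 111, ABZ)
  read 1, top A: go to q_1, push ε → (q_1, 11, BZ)
  read 1, top B: go to q_0, push A → (q_0, 1, AZ)
  read 1, top A: go to q_0, push ε → (q_0, ε, Z)
All input consumed; stack is Z, not empty, and no further ε-move applies.

Reject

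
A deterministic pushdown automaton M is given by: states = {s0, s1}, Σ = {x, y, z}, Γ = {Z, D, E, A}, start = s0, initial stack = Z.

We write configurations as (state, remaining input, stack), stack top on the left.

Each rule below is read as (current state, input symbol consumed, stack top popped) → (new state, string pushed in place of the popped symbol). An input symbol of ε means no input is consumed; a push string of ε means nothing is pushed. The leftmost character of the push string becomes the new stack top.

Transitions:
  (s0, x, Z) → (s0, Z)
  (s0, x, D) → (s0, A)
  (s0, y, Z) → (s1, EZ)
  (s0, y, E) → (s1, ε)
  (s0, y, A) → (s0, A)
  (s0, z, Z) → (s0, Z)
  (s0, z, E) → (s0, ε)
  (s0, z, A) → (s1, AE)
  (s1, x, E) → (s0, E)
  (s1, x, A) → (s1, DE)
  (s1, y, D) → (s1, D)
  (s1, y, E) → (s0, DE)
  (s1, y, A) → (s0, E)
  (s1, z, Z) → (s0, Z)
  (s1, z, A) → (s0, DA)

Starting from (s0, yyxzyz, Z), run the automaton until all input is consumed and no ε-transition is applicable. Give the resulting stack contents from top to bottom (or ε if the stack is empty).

(s0, yyxzyz, Z) ⊢ (s1, yxzyz, EZ) ⊢ (s0, xzyz, DEZ) ⊢ (s0, zyz, AEZ) ⊢ (s1, yz, AEEZ) ⊢ (s0, z, EEEZ) ⊢ (s0, ε, EEZ)
All input consumed in state s0 with stack EEZ.

EEZ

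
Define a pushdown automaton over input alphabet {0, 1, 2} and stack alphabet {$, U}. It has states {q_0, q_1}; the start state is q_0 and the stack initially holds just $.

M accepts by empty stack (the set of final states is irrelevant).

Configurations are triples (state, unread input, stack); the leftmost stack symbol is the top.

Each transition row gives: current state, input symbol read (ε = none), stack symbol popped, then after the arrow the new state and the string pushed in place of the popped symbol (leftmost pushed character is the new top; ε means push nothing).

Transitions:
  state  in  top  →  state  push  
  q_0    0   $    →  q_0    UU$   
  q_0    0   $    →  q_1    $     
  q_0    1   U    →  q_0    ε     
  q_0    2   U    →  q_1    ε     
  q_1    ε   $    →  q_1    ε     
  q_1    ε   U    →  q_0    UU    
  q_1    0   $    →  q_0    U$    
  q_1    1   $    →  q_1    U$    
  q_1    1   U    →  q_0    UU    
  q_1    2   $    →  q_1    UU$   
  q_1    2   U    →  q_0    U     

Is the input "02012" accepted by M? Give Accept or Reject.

No computation consumes all input and empties the stack.

Reject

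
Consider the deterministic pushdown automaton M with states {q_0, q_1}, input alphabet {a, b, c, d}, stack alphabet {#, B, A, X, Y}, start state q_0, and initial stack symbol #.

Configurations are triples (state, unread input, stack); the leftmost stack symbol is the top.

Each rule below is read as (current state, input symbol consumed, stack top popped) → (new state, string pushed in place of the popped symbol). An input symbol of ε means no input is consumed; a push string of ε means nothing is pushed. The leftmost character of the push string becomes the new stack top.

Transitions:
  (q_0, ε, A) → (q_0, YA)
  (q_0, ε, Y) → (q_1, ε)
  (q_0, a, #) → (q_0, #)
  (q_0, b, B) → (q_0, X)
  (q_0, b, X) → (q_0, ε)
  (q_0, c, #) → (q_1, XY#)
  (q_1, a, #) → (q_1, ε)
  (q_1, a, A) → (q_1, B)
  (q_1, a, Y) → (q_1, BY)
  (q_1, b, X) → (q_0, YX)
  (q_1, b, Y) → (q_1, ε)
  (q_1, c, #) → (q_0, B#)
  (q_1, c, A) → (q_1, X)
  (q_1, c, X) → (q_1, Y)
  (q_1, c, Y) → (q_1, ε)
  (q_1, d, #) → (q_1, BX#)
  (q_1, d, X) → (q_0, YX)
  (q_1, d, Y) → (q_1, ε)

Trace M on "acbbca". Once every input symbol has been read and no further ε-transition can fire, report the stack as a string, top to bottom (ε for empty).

BYY#

(q_0, acbbca, #) ⊢ (q_0, cbbca, #) ⊢ (q_1, bbca, XY#) ⊢ (q_0, bca, YXY#) ⊢ (q_1, bca, XY#) ⊢ (q_0, ca, YXY#) ⊢ (q_1, ca, XY#) ⊢ (q_1, a, YY#) ⊢ (q_1, ε, BYY#)
All input consumed in state q_1 with stack BYY#.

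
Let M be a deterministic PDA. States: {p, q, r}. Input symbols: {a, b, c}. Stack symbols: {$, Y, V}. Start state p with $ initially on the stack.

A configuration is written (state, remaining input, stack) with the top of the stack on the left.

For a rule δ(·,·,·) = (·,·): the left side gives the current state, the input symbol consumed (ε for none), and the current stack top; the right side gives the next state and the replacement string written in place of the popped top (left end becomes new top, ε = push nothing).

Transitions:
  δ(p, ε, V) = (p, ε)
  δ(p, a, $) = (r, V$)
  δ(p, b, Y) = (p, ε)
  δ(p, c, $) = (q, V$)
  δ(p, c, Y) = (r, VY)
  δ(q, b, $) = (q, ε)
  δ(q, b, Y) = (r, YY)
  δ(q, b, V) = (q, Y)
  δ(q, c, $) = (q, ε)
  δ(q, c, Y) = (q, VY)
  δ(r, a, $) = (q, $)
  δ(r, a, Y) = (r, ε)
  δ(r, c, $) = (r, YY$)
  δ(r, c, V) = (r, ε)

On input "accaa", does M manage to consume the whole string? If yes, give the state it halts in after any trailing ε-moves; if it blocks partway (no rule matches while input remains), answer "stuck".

(p, accaa, $)
  read a, top $: go to r, push V$ → (r, ccaa, V$)
  read c, top V: go to r, push ε → (r, caa, $)
  read c, top $: go to r, push YY$ → (r, aa, YY$)
  read a, top Y: go to r, push ε → (r, a, Y$)
  read a, top Y: go to r, push ε → (r, ε, $)
All input consumed; M is in state r.

r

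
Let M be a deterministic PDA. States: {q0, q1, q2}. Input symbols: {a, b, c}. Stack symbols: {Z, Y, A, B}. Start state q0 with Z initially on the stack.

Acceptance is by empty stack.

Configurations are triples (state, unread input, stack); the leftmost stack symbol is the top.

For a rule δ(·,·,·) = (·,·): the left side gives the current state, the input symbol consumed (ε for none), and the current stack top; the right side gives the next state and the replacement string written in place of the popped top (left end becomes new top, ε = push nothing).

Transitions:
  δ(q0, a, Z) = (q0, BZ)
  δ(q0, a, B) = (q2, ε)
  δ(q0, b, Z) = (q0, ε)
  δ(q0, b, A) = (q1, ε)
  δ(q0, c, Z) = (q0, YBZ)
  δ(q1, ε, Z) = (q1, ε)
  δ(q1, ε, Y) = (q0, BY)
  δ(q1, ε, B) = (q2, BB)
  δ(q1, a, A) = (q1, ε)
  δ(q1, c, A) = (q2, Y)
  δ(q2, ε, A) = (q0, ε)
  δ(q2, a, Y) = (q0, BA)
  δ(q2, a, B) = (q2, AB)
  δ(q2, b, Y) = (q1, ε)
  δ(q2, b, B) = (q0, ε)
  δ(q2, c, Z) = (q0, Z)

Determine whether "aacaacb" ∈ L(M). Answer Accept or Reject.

Accept

(q0, aacaacb, Z) ⊢ (q0, acaacb, BZ) ⊢ (q2, caacb, Z) ⊢ (q0, aacb, Z) ⊢ (q0, acb, BZ) ⊢ (q2, cb, Z) ⊢ (q0, b, Z) ⊢ (q0, ε, ε)
All input consumed and the stack is empty.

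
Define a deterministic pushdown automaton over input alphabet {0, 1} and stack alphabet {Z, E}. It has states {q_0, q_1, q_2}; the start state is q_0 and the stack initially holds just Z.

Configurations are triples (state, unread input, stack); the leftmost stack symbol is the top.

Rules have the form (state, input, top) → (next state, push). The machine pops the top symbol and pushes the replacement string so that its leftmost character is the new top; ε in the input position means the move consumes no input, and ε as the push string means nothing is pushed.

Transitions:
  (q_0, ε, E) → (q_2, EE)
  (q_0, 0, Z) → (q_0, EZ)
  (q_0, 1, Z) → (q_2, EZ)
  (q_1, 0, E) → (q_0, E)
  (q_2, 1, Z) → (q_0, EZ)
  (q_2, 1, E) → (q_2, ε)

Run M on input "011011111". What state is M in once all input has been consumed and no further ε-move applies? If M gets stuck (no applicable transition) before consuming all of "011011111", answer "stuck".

stuck

(q_0, 011011111, Z)
  read 0, top Z: go to q_0, push EZ → (q_0, 11011111, EZ)
  ε-move, top E: go to q_2, push EE → (q_2, 11011111, EEZ)
  read 1, top E: go to q_2, push ε → (q_2, 1011111, EZ)
  read 1, top E: go to q_2, push ε → (q_2, 011111, Z)
No transition for (q_2, 0, top Z); M blocks with input 011111 remaining.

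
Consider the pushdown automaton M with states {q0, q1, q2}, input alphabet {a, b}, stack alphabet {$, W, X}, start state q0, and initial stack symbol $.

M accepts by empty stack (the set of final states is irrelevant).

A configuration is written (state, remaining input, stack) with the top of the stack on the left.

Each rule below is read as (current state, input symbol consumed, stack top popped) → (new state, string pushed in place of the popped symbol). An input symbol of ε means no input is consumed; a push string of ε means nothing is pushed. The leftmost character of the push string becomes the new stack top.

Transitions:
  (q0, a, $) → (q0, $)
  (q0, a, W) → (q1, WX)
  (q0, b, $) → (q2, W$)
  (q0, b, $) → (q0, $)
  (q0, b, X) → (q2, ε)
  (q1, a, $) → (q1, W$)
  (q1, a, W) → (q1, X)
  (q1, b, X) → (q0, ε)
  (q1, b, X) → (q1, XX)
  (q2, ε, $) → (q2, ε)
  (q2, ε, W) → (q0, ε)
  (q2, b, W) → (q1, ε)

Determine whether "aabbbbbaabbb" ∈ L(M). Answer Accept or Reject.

One accepting computation: (q0, aabbbbbaabbb, $) ⊢ (q0, abbbbbaabbb, $) ⊢ (q0, bbbbbaabbb, $) ⊢ (q0, bbbbaabbb, $) ⊢ (q0, bbbaabbb, $) ⊢ (q0, bbaabbb, $) ⊢ (q2, baabbb, W$) ⊢ (q1, aabbb, $) ⊢ (q1, abbb, W$) ⊢ (q1, bbb, X$) ⊢ (q1, bb, XX$) ⊢ (q0, b, X$) ⊢ (q2, ε, $) ⊢ (q2, ε, ε)
All input consumed and the stack is empty.

Accept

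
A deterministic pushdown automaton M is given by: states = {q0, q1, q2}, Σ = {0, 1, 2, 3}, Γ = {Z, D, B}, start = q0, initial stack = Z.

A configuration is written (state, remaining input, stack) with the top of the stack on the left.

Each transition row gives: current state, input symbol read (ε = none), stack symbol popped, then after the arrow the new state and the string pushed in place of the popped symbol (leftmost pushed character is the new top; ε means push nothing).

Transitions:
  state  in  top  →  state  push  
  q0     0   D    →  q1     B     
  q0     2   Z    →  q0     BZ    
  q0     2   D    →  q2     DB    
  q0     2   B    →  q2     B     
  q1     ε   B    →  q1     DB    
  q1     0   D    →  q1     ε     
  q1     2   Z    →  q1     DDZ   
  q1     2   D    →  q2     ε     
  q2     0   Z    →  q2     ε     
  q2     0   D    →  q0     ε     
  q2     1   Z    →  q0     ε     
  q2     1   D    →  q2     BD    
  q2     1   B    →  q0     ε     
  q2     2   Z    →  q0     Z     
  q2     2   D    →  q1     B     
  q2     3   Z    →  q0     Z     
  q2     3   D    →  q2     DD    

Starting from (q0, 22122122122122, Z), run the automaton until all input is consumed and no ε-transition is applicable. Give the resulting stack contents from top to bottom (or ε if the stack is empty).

(q0, 22122122122122, Z) ⊢ (q0, 2122122122122, BZ) ⊢ (q2, 122122122122, BZ) ⊢ (q0, 22122122122, Z) ⊢ (q0, 2122122122, BZ) ⊢ (q2, 122122122, BZ) ⊢ (q0, 22122122, Z) ⊢ (q0, 2122122, BZ) ⊢ (q2, 122122, BZ) ⊢ (q0, 22122, Z) ⊢ (q0, 2122, BZ) ⊢ (q2, 122, BZ) ⊢ (q0, 22, Z) ⊢ (q0, 2, BZ) ⊢ (q2, ε, BZ)
All input consumed in state q2 with stack BZ.

BZ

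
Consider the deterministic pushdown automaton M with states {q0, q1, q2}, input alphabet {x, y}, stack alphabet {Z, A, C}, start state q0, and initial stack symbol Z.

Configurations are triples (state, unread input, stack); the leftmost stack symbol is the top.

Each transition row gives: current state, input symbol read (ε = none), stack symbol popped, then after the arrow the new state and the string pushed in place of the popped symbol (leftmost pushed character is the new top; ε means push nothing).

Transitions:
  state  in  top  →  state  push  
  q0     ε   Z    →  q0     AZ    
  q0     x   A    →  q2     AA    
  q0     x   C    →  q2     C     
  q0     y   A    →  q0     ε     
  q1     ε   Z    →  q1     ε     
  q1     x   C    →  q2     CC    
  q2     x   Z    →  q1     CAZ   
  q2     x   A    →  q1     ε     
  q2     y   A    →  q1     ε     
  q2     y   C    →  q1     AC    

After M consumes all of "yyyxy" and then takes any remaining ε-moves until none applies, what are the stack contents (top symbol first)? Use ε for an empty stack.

AZ

(q0, yyyxy, Z)
  ε-move, top Z: go to q0, push AZ → (q0, yyyxy, AZ)
  read y, top A: go to q0, push ε → (q0, yyxy, Z)
  ε-move, top Z: go to q0, push AZ → (q0, yyxy, AZ)
  read y, top A: go to q0, push ε → (q0, yxy, Z)
  ε-move, top Z: go to q0, push AZ → (q0, yxy, AZ)
  read y, top A: go to q0, push ε → (q0, xy, Z)
  ε-move, top Z: go to q0, push AZ → (q0, xy, AZ)
  read x, top A: go to q2, push AA → (q2, y, AAZ)
  read y, top A: go to q1, push ε → (q1, ε, AZ)
All input consumed in state q1 with stack AZ.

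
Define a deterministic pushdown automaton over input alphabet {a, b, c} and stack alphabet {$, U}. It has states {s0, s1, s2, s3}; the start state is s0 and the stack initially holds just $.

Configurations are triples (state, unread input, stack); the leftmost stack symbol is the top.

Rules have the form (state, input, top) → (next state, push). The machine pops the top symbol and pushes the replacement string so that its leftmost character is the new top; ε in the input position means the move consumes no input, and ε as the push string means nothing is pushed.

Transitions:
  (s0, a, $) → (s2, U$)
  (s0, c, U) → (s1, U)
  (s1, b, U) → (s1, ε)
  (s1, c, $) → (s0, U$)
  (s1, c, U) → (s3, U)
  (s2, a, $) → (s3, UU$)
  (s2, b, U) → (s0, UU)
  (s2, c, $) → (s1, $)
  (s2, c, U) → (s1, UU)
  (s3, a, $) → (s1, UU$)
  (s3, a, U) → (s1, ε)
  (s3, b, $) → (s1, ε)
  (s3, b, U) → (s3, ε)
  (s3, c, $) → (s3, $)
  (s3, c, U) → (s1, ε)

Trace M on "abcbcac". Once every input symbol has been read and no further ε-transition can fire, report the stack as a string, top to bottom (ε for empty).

U$

(s0, abcbcac, $)
  read a, top $: go to s2, push U$ → (s2, bcbcac, U$)
  read b, top U: go to s0, push UU → (s0, cbcac, UU$)
  read c, top U: go to s1, push U → (s1, bcac, UU$)
  read b, top U: go to s1, push ε → (s1, cac, U$)
  read c, top U: go to s3, push U → (s3, ac, U$)
  read a, top U: go to s1, push ε → (s1, c, $)
  read c, top $: go to s0, push U$ → (s0, ε, U$)
All input consumed in state s0 with stack U$.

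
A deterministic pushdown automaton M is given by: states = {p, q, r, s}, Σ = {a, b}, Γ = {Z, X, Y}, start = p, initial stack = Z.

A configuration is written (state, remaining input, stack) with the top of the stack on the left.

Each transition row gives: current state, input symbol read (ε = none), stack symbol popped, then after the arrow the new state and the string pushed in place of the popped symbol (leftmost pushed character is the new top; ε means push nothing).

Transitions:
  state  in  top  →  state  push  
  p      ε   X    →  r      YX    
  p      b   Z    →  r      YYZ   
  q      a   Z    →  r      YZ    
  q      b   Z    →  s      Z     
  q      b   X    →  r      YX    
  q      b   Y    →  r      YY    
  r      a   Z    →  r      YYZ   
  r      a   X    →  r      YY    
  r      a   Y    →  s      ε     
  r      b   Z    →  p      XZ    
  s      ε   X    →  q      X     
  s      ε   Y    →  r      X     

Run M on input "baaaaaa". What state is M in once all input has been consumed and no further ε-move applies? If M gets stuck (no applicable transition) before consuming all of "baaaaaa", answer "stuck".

r

(p, baaaaaa, Z)
  read b, top Z: go to r, push YYZ → (r, aaaaaa, YYZ)
  read a, top Y: go to s, push ε → (s, aaaaa, YZ)
  ε-move, top Y: go to r, push X → (r, aaaaa, XZ)
  read a, top X: go to r, push YY → (r, aaaa, YYZ)
  read a, top Y: go to s, push ε → (s, aaa, YZ)
  ε-move, top Y: go to r, push X → (r, aaa, XZ)
  read a, top X: go to r, push YY → (r, aa, YYZ)
  read a, top Y: go to s, push ε → (s, a, YZ)
  ε-move, top Y: go to r, push X → (r, a, XZ)
  read a, top X: go to r, push YY → (r, ε, YYZ)
All input consumed; M is in state r.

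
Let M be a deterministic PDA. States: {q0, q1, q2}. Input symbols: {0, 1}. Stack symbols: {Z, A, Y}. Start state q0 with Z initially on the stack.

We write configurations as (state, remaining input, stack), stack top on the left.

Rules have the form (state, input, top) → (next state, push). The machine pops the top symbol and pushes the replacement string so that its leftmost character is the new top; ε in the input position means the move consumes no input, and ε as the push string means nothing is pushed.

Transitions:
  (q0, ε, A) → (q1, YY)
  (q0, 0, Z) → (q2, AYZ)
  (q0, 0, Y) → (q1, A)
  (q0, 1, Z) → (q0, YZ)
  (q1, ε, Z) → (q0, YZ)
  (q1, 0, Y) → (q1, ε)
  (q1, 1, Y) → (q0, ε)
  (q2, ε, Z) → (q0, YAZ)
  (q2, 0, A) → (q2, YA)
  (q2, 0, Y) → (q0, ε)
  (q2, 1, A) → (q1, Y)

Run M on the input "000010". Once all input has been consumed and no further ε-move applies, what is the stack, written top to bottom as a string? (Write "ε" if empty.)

(q0, 000010, Z)
  read 0, top Z: go to q2, push AYZ → (q2, 00010, AYZ)
  read 0, top A: go to q2, push YA → (q2, 0010, YAYZ)
  read 0, top Y: go to q0, push ε → (q0, 010, AYZ)
  ε-move, top A: go to q1, push YY → (q1, 010, YYYZ)
  read 0, top Y: go to q1, push ε → (q1, 10, YYZ)
  read 1, top Y: go to q0, push ε → (q0, 0, YZ)
  read 0, top Y: go to q1, push A → (q1, ε, AZ)
All input consumed in state q1 with stack AZ.

AZ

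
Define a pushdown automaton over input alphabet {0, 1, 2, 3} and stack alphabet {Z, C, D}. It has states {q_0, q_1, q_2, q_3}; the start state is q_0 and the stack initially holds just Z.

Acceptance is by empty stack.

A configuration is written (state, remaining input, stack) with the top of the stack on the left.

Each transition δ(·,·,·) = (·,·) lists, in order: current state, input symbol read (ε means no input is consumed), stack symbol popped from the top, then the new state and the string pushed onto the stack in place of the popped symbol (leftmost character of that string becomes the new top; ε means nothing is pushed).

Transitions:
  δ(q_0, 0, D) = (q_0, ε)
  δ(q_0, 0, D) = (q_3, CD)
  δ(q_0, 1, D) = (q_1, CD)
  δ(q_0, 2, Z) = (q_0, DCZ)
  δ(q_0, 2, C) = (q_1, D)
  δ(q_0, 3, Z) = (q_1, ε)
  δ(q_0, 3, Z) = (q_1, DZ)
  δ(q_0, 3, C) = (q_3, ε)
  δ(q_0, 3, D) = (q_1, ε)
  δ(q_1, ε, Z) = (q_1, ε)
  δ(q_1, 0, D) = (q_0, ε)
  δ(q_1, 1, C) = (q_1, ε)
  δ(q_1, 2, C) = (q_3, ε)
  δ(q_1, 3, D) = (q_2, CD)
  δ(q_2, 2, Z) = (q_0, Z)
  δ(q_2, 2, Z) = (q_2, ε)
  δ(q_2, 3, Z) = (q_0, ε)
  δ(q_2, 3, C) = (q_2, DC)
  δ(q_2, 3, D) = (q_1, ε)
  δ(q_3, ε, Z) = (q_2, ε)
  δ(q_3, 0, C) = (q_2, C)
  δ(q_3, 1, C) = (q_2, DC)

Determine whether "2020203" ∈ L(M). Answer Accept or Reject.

Accept

One accepting computation: (q_0, 2020203, Z) ⊢ (q_0, 020203, DCZ) ⊢ (q_0, 20203, CZ) ⊢ (q_1, 0203, DZ) ⊢ (q_0, 203, Z) ⊢ (q_0, 03, DCZ) ⊢ (q_0, 3, CZ) ⊢ (q_3, ε, Z) ⊢ (q_2, ε, ε)
All input consumed and the stack is empty.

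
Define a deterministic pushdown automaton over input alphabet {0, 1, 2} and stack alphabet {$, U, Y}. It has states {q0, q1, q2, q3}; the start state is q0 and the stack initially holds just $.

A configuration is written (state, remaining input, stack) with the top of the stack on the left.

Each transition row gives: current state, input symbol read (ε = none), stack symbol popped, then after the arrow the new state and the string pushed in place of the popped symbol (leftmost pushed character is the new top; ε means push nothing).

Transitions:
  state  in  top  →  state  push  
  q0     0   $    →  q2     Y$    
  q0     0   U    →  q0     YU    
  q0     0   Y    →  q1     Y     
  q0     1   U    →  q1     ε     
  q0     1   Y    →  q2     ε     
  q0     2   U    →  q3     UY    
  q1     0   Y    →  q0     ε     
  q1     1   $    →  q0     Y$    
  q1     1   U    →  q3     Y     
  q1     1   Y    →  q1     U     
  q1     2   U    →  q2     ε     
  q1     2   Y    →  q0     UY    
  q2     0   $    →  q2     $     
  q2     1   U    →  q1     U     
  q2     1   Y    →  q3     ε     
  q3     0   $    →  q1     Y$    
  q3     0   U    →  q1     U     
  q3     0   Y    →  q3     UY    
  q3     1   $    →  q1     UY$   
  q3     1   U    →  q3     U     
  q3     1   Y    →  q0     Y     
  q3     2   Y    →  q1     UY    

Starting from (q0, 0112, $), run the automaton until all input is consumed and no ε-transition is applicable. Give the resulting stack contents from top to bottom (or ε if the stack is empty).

(q0, 0112, $)
  read 0, top $: go to q2, push Y$ → (q2, 112, Y$)
  read 1, top Y: go to q3, push ε → (q3, 12, $)
  read 1, top $: go to q1, push UY$ → (q1, 2, UY$)
  read 2, top U: go to q2, push ε → (q2, ε, Y$)
All input consumed in state q2 with stack Y$.

Y$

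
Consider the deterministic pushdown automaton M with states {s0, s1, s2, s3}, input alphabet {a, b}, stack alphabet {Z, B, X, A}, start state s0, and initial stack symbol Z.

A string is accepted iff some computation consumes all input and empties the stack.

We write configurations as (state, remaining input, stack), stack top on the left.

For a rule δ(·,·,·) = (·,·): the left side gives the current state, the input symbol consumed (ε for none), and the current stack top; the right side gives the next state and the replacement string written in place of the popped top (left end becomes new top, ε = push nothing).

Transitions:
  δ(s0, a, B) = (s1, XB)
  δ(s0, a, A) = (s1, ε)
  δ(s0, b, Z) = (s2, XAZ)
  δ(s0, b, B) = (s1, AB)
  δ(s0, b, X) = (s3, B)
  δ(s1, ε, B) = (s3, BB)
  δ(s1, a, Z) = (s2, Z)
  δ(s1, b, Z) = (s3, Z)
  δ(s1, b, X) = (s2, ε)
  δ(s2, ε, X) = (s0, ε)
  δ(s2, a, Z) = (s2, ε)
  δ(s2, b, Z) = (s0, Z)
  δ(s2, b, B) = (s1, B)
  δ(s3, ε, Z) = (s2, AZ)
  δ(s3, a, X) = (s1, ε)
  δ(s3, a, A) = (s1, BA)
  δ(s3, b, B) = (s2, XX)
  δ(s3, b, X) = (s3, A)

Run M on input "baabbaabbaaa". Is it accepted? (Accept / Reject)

(s0, baabbaabbaaa, Z)
  read b, top Z: go to s2, push XAZ → (s2, aabbaabbaaa, XAZ)
  ε-move, top X: go to s0, push ε → (s0, aabbaabbaaa, AZ)
  read a, top A: go to s1, push ε → (s1, abbaabbaaa, Z)
  read a, top Z: go to s2, push Z → (s2, bbaabbaaa, Z)
  read b, top Z: go to s0, push Z → (s0, baabbaaa, Z)
  read b, top Z: go to s2, push XAZ → (s2, aabbaaa, XAZ)
  ε-move, top X: go to s0, push ε → (s0, aabbaaa, AZ)
  read a, top A: go to s1, push ε → (s1, abbaaa, Z)
  read a, top Z: go to s2, push Z → (s2, bbaaa, Z)
  read b, top Z: go to s0, push Z → (s0, baaa, Z)
  read b, top Z: go to s2, push XAZ → (s2, aaa, XAZ)
  ε-move, top X: go to s0, push ε → (s0, aaa, AZ)
  read a, top A: go to s1, push ε → (s1, aa, Z)
  read a, top Z: go to s2, push Z → (s2, a, Z)
  read a, top Z: go to s2, push ε → (s2, ε, ε)
All input consumed and the stack is empty.

Accept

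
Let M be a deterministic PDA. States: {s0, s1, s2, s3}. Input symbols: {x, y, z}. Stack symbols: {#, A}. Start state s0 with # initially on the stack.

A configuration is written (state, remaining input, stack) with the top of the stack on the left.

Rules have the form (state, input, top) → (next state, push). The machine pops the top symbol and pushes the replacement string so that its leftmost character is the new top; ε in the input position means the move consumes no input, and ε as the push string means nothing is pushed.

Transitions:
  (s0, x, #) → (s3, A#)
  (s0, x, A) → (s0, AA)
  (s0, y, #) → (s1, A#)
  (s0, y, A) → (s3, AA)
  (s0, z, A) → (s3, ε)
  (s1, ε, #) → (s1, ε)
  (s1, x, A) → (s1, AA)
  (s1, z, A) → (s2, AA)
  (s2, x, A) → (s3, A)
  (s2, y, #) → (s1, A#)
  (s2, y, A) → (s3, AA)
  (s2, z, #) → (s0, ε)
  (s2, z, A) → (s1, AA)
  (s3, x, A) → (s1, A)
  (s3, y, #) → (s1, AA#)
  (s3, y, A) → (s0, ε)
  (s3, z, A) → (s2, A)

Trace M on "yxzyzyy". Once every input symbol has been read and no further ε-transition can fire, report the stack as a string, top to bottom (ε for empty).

(s0, yxzyzyy, #) ⊢ (s1, xzyzyy, A#) ⊢ (s1, zyzyy, AA#) ⊢ (s2, yzyy, AAA#) ⊢ (s3, zyy, AAAA#) ⊢ (s2, yy, AAAA#) ⊢ (s3, y, AAAAA#) ⊢ (s0, ε, AAAA#)
All input consumed in state s0 with stack AAAA#.

AAAA#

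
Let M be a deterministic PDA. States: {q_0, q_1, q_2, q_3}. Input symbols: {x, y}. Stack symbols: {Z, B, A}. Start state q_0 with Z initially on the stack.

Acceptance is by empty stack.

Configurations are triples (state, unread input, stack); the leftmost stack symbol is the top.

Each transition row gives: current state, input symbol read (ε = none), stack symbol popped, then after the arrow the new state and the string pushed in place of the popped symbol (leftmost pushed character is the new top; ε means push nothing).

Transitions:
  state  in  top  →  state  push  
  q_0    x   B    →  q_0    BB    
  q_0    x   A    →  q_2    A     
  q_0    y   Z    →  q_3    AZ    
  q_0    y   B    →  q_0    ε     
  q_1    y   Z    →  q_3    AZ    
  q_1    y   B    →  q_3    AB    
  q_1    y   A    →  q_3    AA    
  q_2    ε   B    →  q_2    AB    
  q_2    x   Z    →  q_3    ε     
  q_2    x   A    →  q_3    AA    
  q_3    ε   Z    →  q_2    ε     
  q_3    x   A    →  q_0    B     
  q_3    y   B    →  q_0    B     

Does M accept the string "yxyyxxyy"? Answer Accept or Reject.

(q_0, yxyyxxyy, Z) ⊢ (q_3, xyyxxyy, AZ) ⊢ (q_0, yyxxyy, BZ) ⊢ (q_0, yxxyy, Z) ⊢ (q_3, xxyy, AZ) ⊢ (q_0, xyy, BZ) ⊢ (q_0, yy, BBZ) ⊢ (q_0, y, BZ) ⊢ (q_0, ε, Z)
All input consumed; stack is Z, not empty, and no further ε-move applies.

Reject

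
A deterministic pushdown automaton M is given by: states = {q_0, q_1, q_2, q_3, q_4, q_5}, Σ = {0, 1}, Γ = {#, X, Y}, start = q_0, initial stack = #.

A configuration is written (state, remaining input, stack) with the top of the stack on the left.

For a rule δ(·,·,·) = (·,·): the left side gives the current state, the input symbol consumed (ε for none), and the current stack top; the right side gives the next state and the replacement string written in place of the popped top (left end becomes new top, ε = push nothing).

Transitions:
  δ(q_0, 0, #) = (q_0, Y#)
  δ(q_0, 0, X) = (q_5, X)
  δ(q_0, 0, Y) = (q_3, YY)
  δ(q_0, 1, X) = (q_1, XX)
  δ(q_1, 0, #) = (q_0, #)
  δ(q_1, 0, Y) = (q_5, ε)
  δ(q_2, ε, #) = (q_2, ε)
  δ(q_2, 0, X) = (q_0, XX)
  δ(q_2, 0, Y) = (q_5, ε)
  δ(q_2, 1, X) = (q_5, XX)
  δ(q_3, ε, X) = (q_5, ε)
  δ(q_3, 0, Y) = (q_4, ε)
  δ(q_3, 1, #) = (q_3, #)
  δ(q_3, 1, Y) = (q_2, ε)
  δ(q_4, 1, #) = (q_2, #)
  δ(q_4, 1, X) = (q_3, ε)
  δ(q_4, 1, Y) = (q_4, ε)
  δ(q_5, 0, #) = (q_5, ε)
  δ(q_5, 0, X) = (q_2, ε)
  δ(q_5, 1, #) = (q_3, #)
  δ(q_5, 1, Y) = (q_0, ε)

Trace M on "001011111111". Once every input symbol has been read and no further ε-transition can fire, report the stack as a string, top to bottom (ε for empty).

(q_0, 001011111111, #)
  read 0, top #: go to q_0, push Y# → (q_0, 01011111111, Y#)
  read 0, top Y: go to q_3, push YY → (q_3, 1011111111, YY#)
  read 1, top Y: go to q_2, push ε → (q_2, 011111111, Y#)
  read 0, top Y: go to q_5, push ε → (q_5, 11111111, #)
  read 1, top #: go to q_3, push # → (q_3, 1111111, #)
  read 1, top #: go to q_3, push # → (q_3, 111111, #)
  read 1, top #: go to q_3, push # → (q_3, 11111, #)
  read 1, top #: go to q_3, push # → (q_3, 1111, #)
  read 1, top #: go to q_3, push # → (q_3, 111, #)
  read 1, top #: go to q_3, push # → (q_3, 11, #)
  read 1, top #: go to q_3, push # → (q_3, 1, #)
  read 1, top #: go to q_3, push # → (q_3, ε, #)
All input consumed in state q_3 with stack #.

#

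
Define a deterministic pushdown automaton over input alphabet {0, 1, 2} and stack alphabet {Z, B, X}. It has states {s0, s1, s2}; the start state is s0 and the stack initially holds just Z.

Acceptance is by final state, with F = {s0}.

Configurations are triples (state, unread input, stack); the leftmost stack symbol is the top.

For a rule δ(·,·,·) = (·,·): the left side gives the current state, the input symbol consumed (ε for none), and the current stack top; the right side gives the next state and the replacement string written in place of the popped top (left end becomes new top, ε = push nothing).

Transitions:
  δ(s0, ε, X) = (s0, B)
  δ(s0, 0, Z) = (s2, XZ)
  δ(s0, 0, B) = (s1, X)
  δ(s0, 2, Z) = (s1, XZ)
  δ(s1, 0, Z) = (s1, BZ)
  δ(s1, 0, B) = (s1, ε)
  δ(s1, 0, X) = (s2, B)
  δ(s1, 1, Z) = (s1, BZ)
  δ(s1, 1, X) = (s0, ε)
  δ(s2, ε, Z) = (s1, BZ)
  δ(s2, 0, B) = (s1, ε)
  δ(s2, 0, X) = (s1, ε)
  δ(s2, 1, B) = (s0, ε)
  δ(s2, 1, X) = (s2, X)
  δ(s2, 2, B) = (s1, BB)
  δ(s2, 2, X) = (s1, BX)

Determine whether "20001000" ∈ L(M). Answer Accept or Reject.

Reject

(s0, 20001000, Z)
  read 2, top Z: go to s1, push XZ → (s1, 0001000, XZ)
  read 0, top X: go to s2, push B → (s2, 001000, BZ)
  read 0, top B: go to s1, push ε → (s1, 01000, Z)
  read 0, top Z: go to s1, push BZ → (s1, 1000, BZ)
No transition applies at (s1, 1000, BZ); input not fully consumed.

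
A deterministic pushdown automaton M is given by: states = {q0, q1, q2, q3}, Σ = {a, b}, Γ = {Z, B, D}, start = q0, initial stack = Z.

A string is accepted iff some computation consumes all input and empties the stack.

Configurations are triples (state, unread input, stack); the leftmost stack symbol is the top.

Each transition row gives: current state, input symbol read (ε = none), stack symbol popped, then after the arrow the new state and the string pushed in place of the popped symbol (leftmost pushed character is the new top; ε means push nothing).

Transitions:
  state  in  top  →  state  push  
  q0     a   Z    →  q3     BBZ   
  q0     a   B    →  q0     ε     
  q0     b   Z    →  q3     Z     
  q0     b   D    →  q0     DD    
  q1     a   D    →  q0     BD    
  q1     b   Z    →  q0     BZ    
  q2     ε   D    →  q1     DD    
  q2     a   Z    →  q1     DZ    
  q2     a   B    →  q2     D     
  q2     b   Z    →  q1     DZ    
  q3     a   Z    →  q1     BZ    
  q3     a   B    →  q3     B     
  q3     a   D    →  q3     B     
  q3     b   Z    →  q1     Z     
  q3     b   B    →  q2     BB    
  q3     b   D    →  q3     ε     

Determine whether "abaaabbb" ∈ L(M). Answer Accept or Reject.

Reject

(q0, abaaabbb, Z)
  read a, top Z: go to q3, push BBZ → (q3, baaabbb, BBZ)
  read b, top B: go to q2, push BB → (q2, aaabbb, BBBZ)
  read a, top B: go to q2, push D → (q2, aabbb, DBBZ)
  ε-move, top D: go to q1, push DD → (q1, aabbb, DDBBZ)
  read a, top D: go to q0, push BD → (q0, abbb, BDDBBZ)
  read a, top B: go to q0, push ε → (q0, bbb, DDBBZ)
  read b, top D: go to q0, push DD → (q0, bb, DDDBBZ)
  read b, top D: go to q0, push DD → (q0, b, DDDDBBZ)
  read b, top D: go to q0, push DD → (q0, ε, DDDDDBBZ)
All input consumed; stack is DDDDDBBZ, not empty, and no further ε-move applies.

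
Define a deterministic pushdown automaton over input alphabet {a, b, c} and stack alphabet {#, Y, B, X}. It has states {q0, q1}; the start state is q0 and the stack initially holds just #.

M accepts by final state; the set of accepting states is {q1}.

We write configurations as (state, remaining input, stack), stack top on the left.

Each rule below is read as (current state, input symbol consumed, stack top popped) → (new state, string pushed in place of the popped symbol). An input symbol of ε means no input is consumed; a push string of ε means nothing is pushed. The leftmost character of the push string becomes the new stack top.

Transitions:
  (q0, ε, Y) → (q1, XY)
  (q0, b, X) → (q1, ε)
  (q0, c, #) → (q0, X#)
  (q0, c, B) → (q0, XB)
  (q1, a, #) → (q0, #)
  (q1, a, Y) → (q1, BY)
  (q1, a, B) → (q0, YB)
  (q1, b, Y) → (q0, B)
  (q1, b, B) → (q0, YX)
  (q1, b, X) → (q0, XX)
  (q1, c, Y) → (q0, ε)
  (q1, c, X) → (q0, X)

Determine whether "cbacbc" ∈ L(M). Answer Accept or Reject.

Reject

(q0, cbacbc, #) ⊢ (q0, bacbc, X#) ⊢ (q1, acbc, #) ⊢ (q0, cbc, #) ⊢ (q0, bc, X#) ⊢ (q1, c, #)
No transition applies at (q1, c, #); input not fully consumed.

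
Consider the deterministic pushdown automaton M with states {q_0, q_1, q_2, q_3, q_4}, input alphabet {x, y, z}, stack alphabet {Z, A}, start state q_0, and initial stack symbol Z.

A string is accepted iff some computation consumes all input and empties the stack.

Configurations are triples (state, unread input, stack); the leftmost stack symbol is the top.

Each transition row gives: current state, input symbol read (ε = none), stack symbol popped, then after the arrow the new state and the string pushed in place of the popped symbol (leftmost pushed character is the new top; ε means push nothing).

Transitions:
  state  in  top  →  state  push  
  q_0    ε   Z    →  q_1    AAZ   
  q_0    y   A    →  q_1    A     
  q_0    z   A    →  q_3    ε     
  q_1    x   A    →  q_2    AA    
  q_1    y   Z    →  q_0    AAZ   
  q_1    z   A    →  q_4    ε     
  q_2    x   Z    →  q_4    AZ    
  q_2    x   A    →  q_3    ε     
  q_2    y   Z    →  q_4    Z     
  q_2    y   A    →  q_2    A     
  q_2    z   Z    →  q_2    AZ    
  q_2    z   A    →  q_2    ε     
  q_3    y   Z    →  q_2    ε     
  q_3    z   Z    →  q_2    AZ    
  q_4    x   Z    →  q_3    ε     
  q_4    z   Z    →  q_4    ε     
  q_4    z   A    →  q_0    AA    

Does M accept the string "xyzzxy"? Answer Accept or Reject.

(q_0, xyzzxy, Z)
  ε-move, top Z: go to q_1, push AAZ → (q_1, xyzzxy, AAZ)
  read x, top A: go to q_2, push AA → (q_2, yzzxy, AAAZ)
  read y, top A: go to q_2, push A → (q_2, zzxy, AAAZ)
  read z, top A: go to q_2, push ε → (q_2, zxy, AAZ)
  read z, top A: go to q_2, push ε → (q_2, xy, AZ)
  read x, top A: go to q_3, push ε → (q_3, y, Z)
  read y, top Z: go to q_2, push ε → (q_2, ε, ε)
All input consumed and the stack is empty.

Accept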